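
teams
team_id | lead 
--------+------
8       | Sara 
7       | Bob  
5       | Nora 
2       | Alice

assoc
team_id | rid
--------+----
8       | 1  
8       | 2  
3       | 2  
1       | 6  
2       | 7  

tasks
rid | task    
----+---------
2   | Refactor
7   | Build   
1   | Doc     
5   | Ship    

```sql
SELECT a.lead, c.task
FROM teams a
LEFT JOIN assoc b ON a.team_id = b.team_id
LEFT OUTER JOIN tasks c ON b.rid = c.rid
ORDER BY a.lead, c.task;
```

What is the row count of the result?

Joins associate left-to-right: teams LEFT JOIN assoc on team_id gives 5 intermediate row(s).
Then LEFT JOIN `tasks c` on rid: each of those 5 rows is kept; rows whose b.rid has no match in c get NULL for c's columns.
Result: 5 row(s).

5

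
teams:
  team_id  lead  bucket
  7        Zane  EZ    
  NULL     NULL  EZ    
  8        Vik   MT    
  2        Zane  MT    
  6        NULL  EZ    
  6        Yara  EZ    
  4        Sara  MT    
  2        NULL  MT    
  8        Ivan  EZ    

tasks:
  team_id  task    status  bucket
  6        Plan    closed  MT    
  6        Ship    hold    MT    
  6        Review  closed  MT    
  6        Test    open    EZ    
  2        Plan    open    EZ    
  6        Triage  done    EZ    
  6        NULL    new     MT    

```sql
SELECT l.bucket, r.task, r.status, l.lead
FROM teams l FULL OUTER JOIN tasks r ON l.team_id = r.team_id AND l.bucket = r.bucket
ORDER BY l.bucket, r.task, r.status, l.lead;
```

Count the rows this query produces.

FULL OUTER JOIN keeps every row from both sides; unmatched rows get NULL for the other side's columns.
Matching on l.team_id = r.team_id AND l.bucket = r.bucket. A NULL in a compared column never satisfies the condition.
Matched pairs: 4; unmatched l rows kept: 7; unmatched r rows kept: 5.
Total: 4 matched + 12 padded = 16 rows.

16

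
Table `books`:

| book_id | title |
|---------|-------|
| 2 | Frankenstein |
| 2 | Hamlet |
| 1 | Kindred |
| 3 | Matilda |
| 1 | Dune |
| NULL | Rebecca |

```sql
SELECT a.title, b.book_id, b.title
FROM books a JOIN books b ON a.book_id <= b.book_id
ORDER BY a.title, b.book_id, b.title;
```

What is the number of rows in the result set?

INNER JOIN keeps only pairs where the ON condition holds.
Matching on a.book_id <= b.book_id. A NULL in a compared column never satisfies the condition.
- book_id=2: 3 matching b row(s), so 3 row(s) emitted.
- book_id=2: 3 matching b row(s), so 3 row(s) emitted.
- book_id=1: 5 matching b row(s), so 5 row(s) emitted.
- book_id=3: 1 matching b row(s), so 1 row(s) emitted.
- book_id=1: 5 matching b row(s), so 5 row(s) emitted.
- book_id=NULL: no matching b row, dropped.
Total: 17 rows.

17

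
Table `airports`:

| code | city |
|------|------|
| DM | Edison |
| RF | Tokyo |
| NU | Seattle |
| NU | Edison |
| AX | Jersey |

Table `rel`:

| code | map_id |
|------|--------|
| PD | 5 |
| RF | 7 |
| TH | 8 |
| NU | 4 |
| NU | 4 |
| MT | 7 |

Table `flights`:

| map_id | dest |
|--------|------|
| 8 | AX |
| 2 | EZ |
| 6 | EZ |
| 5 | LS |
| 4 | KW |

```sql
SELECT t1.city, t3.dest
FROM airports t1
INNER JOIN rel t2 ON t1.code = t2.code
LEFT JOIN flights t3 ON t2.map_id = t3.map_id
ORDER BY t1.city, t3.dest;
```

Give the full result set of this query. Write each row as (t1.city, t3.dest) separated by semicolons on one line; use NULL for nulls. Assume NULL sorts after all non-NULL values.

(Edison, KW); (Edison, KW); (Seattle, KW); (Seattle, KW); (Tokyo, NULL)

Evaluate left to right. First `airports t1 INNER JOIN rel t2` on code: 5 row(s).
Then LEFT JOIN `flights t3` on map_id: each of those 5 rows is kept; rows whose t2.map_id has no match in t3 get NULL for t3's columns.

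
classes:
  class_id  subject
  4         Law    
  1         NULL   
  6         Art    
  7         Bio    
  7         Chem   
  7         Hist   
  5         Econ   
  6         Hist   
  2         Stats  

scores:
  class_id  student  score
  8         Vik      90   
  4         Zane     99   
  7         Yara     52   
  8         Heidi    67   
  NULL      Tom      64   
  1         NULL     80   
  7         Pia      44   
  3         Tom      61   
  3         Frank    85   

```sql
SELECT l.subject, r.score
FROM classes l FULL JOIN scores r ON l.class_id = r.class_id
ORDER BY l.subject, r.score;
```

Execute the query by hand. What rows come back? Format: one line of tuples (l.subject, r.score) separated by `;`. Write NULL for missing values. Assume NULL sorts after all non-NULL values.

FULL OUTER JOIN keeps every row from both sides; unmatched rows get NULL for the other side's columns.
Matching on l.class_id = r.class_id. A NULL in a compared column never satisfies the condition.
- class_id=4: 1 matching r row(s), so 1 row(s) emitted.
- class_id=1: 1 matching r row(s), so 1 row(s) emitted.
- class_id=6: no r row matches, row kept with r columns NULL.
- class_id=7: 2 matching r row(s), so 2 row(s) emitted.
- class_id=7: 2 matching r row(s), so 2 row(s) emitted.
- class_id=7: 2 matching r row(s), so 2 row(s) emitted.
- class_id=5: no r row matches, row kept with r columns NULL.
- class_id=6: no r row matches, row kept with r columns NULL.
- class_id=2: no r row matches, row kept with r columns NULL.
- 5 row(s) from r found no l partner → padded with NULL.

(Art, NULL); (Bio, 44); (Bio, 52); (Chem, 44); (Chem, 52); (Econ, NULL); (Hist, 44); (Hist, 52); (Hist, NULL); (Law, 99); (Stats, NULL); (NULL, 61); (NULL, 64); (NULL, 67); (NULL, 80); (NULL, 85); (NULL, 90)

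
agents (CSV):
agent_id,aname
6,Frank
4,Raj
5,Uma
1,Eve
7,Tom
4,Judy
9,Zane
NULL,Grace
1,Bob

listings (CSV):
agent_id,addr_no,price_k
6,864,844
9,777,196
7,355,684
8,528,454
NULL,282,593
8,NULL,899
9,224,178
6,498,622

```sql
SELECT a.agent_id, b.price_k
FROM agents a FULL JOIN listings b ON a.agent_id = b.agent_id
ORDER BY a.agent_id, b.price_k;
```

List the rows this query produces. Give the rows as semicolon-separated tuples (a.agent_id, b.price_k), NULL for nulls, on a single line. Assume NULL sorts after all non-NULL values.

FULL OUTER JOIN keeps every row from both sides; unmatched rows get NULL for the other side's columns.
Matching on a.agent_id = b.agent_id. A NULL in a compared column never satisfies the condition.
- a (agent_id=6) pairs with 2 row(s) of b.
- a (agent_id=4) has no partner → padded with NULL.
- a (agent_id=5) has no partner → padded with NULL.
- a (agent_id=1) has no partner → padded with NULL.
- a (agent_id=7) pairs with 1 row(s) of b.
- a (agent_id=4) has no partner → padded with NULL.
- a (agent_id=9) pairs with 2 row(s) of b.
- a (agent_id=NULL) has no partner → padded with NULL.
- a (agent_id=1) has no partner → padded with NULL.
- 3 row(s) from b found no a partner → padded with NULL.

(1, NULL); (1, NULL); (4, NULL); (4, NULL); (5, NULL); (6, 622); (6, 844); (7, 684); (9, 178); (9, 196); (NULL, 454); (NULL, 593); (NULL, 899); (NULL, NULL)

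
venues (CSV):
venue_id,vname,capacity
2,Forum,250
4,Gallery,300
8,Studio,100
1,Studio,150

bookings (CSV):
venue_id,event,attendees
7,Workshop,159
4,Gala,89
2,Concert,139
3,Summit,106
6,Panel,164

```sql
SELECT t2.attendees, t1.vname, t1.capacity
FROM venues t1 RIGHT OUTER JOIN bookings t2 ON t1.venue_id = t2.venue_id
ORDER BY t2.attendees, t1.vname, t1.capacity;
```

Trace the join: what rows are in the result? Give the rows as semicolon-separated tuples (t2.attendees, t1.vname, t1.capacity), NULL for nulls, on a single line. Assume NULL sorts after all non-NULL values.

(89, Gallery, 300); (106, NULL, NULL); (139, Forum, 250); (159, NULL, NULL); (164, NULL, NULL)

RIGHT JOIN keeps every row from `bookings`; unmatched rows get NULL for `venues`'s columns.
Matching on t1.venue_id = t2.venue_id.
- t1[0] venue_id=2 → 1 match(es) in t2 → 1 row(s).
- t1[1] venue_id=4 → 1 match(es) in t2 → 1 row(s).
- t1[2] venue_id=8 → no match.
- t1[3] venue_id=1 → no match.
- 3 row(s) from t2 found no t1 partner → padded with NULL.
After projecting and ordering:
t2.attendees | t1.vname | t1.capacity
89 | Gallery | 300
106 | NULL | NULL
139 | Forum | 250
159 | NULL | NULL
164 | NULL | NULL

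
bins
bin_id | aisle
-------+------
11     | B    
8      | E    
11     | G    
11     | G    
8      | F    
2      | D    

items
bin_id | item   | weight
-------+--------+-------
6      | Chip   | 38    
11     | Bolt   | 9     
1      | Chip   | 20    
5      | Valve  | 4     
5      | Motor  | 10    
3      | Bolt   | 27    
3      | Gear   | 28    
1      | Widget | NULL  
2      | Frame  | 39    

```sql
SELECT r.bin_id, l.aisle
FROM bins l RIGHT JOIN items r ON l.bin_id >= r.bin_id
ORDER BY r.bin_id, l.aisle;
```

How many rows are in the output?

46

RIGHT JOIN keeps every row from `items`; unmatched rows get NULL for `bins`'s columns.
Matching on l.bin_id >= r.bin_id.
- bin_id=11: 9 matching r row(s), so 9 row(s) emitted.
- bin_id=8: 8 matching r row(s), so 8 row(s) emitted.
- bin_id=11: 9 matching r row(s), so 9 row(s) emitted.
- bin_id=11: 9 matching r row(s), so 9 row(s) emitted.
- bin_id=8: 8 matching r row(s), so 8 row(s) emitted.
- bin_id=2: 3 matching r row(s), so 3 row(s) emitted.
- every r row matched at least one l row.
Total: 46 rows.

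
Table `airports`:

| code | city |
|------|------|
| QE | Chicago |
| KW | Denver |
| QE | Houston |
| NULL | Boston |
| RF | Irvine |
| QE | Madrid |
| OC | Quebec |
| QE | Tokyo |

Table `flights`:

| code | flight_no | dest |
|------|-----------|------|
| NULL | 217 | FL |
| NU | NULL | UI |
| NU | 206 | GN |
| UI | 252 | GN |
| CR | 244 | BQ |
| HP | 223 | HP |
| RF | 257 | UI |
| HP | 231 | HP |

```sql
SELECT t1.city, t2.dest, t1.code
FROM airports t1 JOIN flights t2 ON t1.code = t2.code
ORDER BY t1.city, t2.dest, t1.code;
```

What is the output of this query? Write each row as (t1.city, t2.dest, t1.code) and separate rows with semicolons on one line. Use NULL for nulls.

INNER JOIN keeps only pairs where the ON condition holds.
Matching on t1.code = t2.code. A NULL in a compared column never satisfies the condition.
- t1 row (code=QE): no match → dropped.
- t1 row (code=KW): no match → dropped.
- t1 row (code=QE): no match → dropped.
- t1 row (code=NULL): no match → dropped.
- t1 row (code=RF): matches 1 t2 row(s) → 1 output row(s).
- t1 row (code=QE): no match → dropped.
- t1 row (code=OC): no match → dropped.
- t1 row (code=QE): no match → dropped.
After projecting and ordering:
t1.city | t2.dest | t1.code
Irvine | UI | RF

(Irvine, UI, RF)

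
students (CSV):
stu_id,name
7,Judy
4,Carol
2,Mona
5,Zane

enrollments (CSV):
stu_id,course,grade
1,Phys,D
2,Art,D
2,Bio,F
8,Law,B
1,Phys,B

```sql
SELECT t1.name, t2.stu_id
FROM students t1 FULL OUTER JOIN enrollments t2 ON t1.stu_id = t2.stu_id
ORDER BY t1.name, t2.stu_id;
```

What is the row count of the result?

FULL OUTER JOIN keeps every row from both sides; unmatched rows get NULL for the other side's columns.
Matching on t1.stu_id = t2.stu_id.
Matched pairs: 2; unmatched t1 rows kept: 3; unmatched t2 rows kept: 3.
Total: 2 matched + 6 padded = 8 rows.

8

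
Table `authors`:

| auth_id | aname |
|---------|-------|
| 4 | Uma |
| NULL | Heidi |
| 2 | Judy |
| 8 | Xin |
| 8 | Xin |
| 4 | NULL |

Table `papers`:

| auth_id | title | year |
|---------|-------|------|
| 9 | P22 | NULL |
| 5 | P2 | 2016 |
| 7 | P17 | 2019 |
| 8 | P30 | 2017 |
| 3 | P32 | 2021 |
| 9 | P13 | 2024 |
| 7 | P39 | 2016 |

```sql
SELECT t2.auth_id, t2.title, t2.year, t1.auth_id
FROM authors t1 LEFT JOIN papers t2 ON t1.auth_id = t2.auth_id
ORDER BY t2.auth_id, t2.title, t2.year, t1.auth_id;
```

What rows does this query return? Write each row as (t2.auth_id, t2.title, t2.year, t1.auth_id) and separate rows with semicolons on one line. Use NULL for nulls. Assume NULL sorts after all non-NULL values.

(8, P30, 2017, 8); (8, P30, 2017, 8); (NULL, NULL, NULL, 2); (NULL, NULL, NULL, 4); (NULL, NULL, NULL, 4); (NULL, NULL, NULL, NULL)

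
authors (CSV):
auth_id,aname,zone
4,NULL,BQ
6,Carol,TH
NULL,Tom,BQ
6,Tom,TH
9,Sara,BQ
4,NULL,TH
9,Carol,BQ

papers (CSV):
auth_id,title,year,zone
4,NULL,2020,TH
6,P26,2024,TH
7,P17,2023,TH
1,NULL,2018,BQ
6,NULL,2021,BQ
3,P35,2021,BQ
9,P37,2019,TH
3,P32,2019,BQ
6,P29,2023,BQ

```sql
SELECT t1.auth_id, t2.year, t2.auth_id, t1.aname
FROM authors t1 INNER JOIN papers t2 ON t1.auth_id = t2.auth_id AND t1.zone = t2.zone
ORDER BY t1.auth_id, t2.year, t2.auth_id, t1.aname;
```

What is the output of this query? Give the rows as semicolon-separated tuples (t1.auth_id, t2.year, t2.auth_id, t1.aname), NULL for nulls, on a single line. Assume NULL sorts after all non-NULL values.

(4, 2020, 4, NULL); (6, 2024, 6, Carol); (6, 2024, 6, Tom)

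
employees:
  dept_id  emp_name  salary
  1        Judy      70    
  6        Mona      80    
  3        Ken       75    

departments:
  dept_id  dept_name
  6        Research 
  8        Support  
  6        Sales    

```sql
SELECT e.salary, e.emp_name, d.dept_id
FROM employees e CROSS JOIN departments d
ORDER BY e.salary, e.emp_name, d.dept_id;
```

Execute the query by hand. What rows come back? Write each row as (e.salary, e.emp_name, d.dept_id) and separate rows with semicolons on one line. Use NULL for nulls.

CROSS JOIN pairs every row of `employees` with every row of `departments`: 3 × 3 = 9 rows.
After projecting and ordering:
e.salary | e.emp_name | d.dept_id
70 | Judy | 6
70 | Judy | 6
70 | Judy | 8
75 | Ken | 6
75 | Ken | 6
75 | Ken | 8
80 | Mona | 6
80 | Mona | 6
80 | Mona | 8

(70, Judy, 6); (70, Judy, 6); (70, Judy, 8); (75, Ken, 6); (75, Ken, 6); (75, Ken, 8); (80, Mona, 6); (80, Mona, 6); (80, Mona, 8)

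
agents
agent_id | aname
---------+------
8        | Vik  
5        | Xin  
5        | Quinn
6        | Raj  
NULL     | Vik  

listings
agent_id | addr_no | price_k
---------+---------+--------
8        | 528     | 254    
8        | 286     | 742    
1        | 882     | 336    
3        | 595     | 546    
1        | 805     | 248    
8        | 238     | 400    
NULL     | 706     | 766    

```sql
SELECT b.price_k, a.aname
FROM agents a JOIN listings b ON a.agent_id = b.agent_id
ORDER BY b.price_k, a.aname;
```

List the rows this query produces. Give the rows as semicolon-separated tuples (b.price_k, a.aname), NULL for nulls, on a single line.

INNER JOIN keeps only pairs where the ON condition holds.
Matching on a.agent_id = b.agent_id. A NULL in a compared column never satisfies the condition.
- a row (agent_id=8): matches 3 b row(s) → 3 output row(s).
- a row (agent_id=5): no match → dropped.
- a row (agent_id=5): no match → dropped.
- a row (agent_id=6): no match → dropped.
- a row (agent_id=NULL): no match → dropped.
After projecting and ordering:
b.price_k | a.aname
254 | Vik
400 | Vik
742 | Vik

(254, Vik); (400, Vik); (742, Vik)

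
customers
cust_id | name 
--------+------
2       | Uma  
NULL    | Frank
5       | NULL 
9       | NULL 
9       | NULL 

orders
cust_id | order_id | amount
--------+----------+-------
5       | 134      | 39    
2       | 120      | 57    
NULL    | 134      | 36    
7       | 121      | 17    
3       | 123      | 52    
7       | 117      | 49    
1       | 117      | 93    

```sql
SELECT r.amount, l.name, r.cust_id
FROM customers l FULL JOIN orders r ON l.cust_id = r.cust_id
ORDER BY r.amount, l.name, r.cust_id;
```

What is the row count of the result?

FULL OUTER JOIN keeps every row from both sides; unmatched rows get NULL for the other side's columns.
Matching on l.cust_id = r.cust_id. A NULL in a compared column never satisfies the condition.
- l row (cust_id=2): matches 1 r row(s) → 1 output row(s).
- l row (cust_id=NULL): no match → kept, r columns NULL.
- l row (cust_id=5): matches 1 r row(s) → 1 output row(s).
- l row (cust_id=9): no match → kept, r columns NULL.
- l row (cust_id=9): no match → kept, r columns NULL.
- 5 row(s) from r found no l partner → padded with NULL.
Total: 2 matched + 8 padded = 10 rows.

10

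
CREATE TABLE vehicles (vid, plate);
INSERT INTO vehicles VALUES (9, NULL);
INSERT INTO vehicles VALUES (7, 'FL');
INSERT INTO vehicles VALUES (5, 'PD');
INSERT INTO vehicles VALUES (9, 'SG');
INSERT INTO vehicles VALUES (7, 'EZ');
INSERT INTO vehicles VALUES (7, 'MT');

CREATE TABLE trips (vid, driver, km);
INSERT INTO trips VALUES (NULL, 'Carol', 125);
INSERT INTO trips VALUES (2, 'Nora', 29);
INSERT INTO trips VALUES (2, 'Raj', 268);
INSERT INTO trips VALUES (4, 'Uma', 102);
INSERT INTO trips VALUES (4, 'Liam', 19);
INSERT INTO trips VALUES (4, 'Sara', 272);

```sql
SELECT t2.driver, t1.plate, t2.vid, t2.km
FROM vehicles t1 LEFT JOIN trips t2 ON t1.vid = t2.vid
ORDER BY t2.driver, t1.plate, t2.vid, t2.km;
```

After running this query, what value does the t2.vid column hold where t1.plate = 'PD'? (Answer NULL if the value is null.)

NULL

LEFT JOIN keeps every row from `vehicles`; unmatched rows get NULL for `trips`'s columns.
Matching on t1.vid = t2.vid. A NULL in a compared column never satisfies the condition.
Matched pairs: 0; unmatched t1 rows kept: 6.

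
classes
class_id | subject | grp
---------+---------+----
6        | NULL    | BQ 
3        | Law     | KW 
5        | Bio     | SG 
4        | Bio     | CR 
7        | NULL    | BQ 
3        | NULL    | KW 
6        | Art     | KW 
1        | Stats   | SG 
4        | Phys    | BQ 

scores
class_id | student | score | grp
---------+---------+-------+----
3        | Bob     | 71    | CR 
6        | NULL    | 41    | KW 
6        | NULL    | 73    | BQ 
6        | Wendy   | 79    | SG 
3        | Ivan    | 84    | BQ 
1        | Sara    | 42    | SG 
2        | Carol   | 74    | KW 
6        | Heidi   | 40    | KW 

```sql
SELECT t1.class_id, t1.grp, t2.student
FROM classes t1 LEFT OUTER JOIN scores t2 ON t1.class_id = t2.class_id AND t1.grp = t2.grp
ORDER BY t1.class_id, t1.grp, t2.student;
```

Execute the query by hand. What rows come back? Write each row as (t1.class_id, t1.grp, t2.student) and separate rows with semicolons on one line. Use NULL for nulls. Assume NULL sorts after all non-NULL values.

LEFT JOIN keeps every row from `classes`; unmatched rows get NULL for `scores`'s columns.
Matching on t1.class_id = t2.class_id AND t1.grp = t2.grp.
- t1 row (class_id=6, grp=BQ): matches 1 t2 row(s) → 1 output row(s).
- t1 row (class_id=3, grp=KW): no match → kept, t2 columns NULL.
- t1 row (class_id=5, grp=SG): no match → kept, t2 columns NULL.
- t1 row (class_id=4, grp=CR): no match → kept, t2 columns NULL.
- t1 row (class_id=7, grp=BQ): no match → kept, t2 columns NULL.
- t1 row (class_id=3, grp=KW): no match → kept, t2 columns NULL.
- t1 row (class_id=6, grp=KW): matches 2 t2 row(s) → 2 output row(s).
- t1 row (class_id=1, grp=SG): matches 1 t2 row(s) → 1 output row(s).
- t1 row (class_id=4, grp=BQ): no match → kept, t2 columns NULL.
After projecting and ordering:
t1.class_id | t1.grp | t2.student
1 | SG | Sara
3 | KW | NULL
3 | KW | NULL
4 | BQ | NULL
4 | CR | NULL
5 | SG | NULL
6 | BQ | NULL
6 | KW | Heidi
6 | KW | NULL
7 | BQ | NULL

(1, SG, Sara); (3, KW, NULL); (3, KW, NULL); (4, BQ, NULL); (4, CR, NULL); (5, SG, NULL); (6, BQ, NULL); (6, KW, Heidi); (6, KW, NULL); (7, BQ, NULL)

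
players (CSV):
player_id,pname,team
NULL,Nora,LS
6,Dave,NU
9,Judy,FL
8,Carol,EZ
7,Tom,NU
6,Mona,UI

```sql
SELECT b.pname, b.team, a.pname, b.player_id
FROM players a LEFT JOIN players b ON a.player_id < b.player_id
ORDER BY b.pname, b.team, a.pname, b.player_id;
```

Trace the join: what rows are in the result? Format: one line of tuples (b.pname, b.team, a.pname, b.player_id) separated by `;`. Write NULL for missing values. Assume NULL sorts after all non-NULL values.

(Carol, EZ, Dave, 8); (Carol, EZ, Mona, 8); (Carol, EZ, Tom, 8); (Judy, FL, Carol, 9); (Judy, FL, Dave, 9); (Judy, FL, Mona, 9); (Judy, FL, Tom, 9); (Tom, NU, Dave, 7); (Tom, NU, Mona, 7); (NULL, NULL, Judy, NULL); (NULL, NULL, Nora, NULL)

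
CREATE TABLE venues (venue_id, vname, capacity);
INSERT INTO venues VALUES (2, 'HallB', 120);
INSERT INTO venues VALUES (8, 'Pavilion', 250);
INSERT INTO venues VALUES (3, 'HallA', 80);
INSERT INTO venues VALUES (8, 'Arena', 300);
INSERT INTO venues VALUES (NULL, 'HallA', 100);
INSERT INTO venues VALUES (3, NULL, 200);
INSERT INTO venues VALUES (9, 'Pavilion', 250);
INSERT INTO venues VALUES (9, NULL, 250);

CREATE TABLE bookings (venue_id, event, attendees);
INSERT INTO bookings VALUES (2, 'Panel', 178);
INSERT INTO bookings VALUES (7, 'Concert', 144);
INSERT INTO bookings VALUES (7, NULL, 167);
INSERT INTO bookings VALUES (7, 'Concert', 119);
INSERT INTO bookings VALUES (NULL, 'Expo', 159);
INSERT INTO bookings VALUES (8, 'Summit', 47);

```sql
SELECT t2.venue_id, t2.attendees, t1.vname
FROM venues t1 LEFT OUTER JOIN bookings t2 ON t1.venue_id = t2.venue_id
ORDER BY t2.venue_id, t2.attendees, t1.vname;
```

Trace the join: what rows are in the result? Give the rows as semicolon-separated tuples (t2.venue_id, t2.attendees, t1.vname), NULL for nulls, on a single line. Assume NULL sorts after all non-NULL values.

LEFT JOIN keeps every row from `venues`; unmatched rows get NULL for `bookings`'s columns.
Matching on t1.venue_id = t2.venue_id. A NULL in a compared column never satisfies the condition.
- venue_id=2: 1 matching t2 row(s), so 1 row(s) emitted.
- venue_id=8: 1 matching t2 row(s), so 1 row(s) emitted.
- venue_id=3: no t2 row matches, row kept with t2 columns NULL.
- venue_id=8: 1 matching t2 row(s), so 1 row(s) emitted.
- venue_id=NULL: no t2 row matches, row kept with t2 columns NULL.
- venue_id=3: no t2 row matches, row kept with t2 columns NULL.
- venue_id=9: no t2 row matches, row kept with t2 columns NULL.
- venue_id=9: no t2 row matches, row kept with t2 columns NULL.
After projecting and ordering:
t2.venue_id | t2.attendees | t1.vname
2 | 178 | HallB
8 | 47 | Arena
8 | 47 | Pavilion
NULL | NULL | HallA
NULL | NULL | HallA
NULL | NULL | Pavilion
NULL | NULL | NULL
NULL | NULL | NULL

(2, 178, HallB); (8, 47, Arena); (8, 47, Pavilion); (NULL, NULL, HallA); (NULL, NULL, HallA); (NULL, NULL, Pavilion); (NULL, NULL, NULL); (NULL, NULL, NULL)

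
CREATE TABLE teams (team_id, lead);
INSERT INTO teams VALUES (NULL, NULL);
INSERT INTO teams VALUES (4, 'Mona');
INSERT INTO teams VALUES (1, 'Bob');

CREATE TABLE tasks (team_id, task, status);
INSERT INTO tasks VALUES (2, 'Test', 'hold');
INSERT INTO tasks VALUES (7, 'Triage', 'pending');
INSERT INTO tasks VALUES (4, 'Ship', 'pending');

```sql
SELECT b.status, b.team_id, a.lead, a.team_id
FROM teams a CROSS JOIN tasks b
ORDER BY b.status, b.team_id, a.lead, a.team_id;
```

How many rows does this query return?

CROSS JOIN pairs every row of `teams` with every row of `tasks`: 3 × 3 = 9 rows.

9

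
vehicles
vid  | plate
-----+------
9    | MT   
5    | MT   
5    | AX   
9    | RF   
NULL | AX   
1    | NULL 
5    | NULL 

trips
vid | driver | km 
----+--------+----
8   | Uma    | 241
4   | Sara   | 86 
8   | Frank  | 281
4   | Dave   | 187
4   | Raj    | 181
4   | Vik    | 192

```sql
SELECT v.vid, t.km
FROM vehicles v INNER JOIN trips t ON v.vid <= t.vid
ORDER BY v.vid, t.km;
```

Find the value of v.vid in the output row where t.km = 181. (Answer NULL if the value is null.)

1

INNER JOIN keeps only pairs where the ON condition holds.
Matching on v.vid <= t.vid. A NULL in a compared column never satisfies the condition.
- vid=9: no matching t row, dropped.
- vid=5: 2 matching t row(s), so 2 row(s) emitted.
- vid=5: 2 matching t row(s), so 2 row(s) emitted.
- vid=9: no matching t row, dropped.
- vid=NULL: no matching t row, dropped.
- vid=1: 6 matching t row(s), so 6 row(s) emitted.
- vid=5: 2 matching t row(s), so 2 row(s) emitted.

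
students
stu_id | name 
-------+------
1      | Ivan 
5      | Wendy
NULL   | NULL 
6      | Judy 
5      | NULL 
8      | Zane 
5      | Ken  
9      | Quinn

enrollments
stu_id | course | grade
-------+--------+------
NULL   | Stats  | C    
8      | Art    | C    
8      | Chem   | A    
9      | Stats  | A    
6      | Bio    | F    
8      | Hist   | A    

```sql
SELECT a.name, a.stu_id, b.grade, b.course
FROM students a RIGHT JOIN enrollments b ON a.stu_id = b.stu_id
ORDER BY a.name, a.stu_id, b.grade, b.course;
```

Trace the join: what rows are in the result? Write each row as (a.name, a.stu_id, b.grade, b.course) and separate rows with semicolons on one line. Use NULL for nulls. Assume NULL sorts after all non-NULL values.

(Judy, 6, F, Bio); (Quinn, 9, A, Stats); (Zane, 8, A, Chem); (Zane, 8, A, Hist); (Zane, 8, C, Art); (NULL, NULL, C, Stats)

RIGHT JOIN keeps every row from `enrollments`; unmatched rows get NULL for `students`'s columns.
Matching on a.stu_id = b.stu_id. A NULL in a compared column never satisfies the condition.
- a[0] stu_id=1 → no match.
- a[1] stu_id=5 → no match.
- a[2] stu_id=NULL → no match.
- a[3] stu_id=6 → 1 match(es) in b → 1 row(s).
- a[4] stu_id=5 → no match.
- a[5] stu_id=8 → 3 match(es) in b → 3 row(s).
- a[6] stu_id=5 → no match.
- a[7] stu_id=9 → 1 match(es) in b → 1 row(s).
- 1 row(s) from b found no a partner → padded with NULL.
After projecting and ordering:
a.name | a.stu_id | b.grade | b.course
Judy | 6 | F | Bio
Quinn | 9 | A | Stats
Zane | 8 | A | Chem
Zane | 8 | A | Hist
Zane | 8 | C | Art
NULL | NULL | C | Stats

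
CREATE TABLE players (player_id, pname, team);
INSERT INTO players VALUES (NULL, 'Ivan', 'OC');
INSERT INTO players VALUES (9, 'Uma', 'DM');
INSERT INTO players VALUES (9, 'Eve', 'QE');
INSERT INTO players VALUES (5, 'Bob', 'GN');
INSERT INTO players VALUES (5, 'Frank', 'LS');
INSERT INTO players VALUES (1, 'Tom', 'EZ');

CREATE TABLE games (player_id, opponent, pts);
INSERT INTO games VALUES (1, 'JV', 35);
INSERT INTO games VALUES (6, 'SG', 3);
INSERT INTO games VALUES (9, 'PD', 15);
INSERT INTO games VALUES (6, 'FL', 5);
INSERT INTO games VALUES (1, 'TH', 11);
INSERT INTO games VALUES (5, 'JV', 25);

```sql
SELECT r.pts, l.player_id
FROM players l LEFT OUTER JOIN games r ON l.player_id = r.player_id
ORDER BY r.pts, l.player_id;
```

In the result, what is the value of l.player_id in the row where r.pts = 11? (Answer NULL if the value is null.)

LEFT JOIN keeps every row from `players`; unmatched rows get NULL for `games`'s columns.
Matching on l.player_id = r.player_id. A NULL in a compared column never satisfies the condition.
Matched pairs: 6; unmatched l rows kept: 1.

1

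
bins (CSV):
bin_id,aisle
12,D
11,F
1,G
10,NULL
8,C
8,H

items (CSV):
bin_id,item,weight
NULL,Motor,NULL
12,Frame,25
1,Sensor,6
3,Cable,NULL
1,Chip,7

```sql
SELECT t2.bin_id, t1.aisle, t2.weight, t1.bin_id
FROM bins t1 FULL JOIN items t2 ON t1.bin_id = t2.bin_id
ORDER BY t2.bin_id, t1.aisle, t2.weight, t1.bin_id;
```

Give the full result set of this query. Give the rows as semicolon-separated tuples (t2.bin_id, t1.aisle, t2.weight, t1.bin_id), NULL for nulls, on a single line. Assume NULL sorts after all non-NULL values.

FULL OUTER JOIN keeps every row from both sides; unmatched rows get NULL for the other side's columns.
Matching on t1.bin_id = t2.bin_id. A NULL in a compared column never satisfies the condition.
- t1 row (bin_id=12): matches 1 t2 row(s) → 1 output row(s).
- t1 row (bin_id=11): no match → kept, t2 columns NULL.
- t1 row (bin_id=1): matches 2 t2 row(s) → 2 output row(s).
- t1 row (bin_id=10): no match → kept, t2 columns NULL.
- t1 row (bin_id=8): no match → kept, t2 columns NULL.
- t1 row (bin_id=8): no match → kept, t2 columns NULL.
- 2 row(s) from t2 found no t1 partner → padded with NULL.
After projecting and ordering:
t2.bin_id | t1.aisle | t2.weight | t1.bin_id
1 | G | 6 | 1
1 | G | 7 | 1
3 | NULL | NULL | NULL
12 | D | 25 | 12
NULL | C | NULL | 8
NULL | F | NULL | 11
NULL | H | NULL | 8
NULL | NULL | NULL | 10
NULL | NULL | NULL | NULL

(1, G, 6, 1); (1, G, 7, 1); (3, NULL, NULL, NULL); (12, D, 25, 12); (NULL, C, NULL, 8); (NULL, F, NULL, 11); (NULL, H, NULL, 8); (NULL, NULL, NULL, 10); (NULL, NULL, NULL, NULL)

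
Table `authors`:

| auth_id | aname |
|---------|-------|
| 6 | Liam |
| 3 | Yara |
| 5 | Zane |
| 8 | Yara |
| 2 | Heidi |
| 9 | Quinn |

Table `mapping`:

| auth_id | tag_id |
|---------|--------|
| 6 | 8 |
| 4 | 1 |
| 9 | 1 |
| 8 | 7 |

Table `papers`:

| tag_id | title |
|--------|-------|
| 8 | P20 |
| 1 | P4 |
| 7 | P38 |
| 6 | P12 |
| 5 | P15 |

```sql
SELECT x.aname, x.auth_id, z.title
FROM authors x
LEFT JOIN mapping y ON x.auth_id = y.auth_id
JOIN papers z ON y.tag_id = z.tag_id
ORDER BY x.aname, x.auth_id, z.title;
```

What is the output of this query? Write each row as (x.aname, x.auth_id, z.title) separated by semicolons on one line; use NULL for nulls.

Joins associate left-to-right: authors LEFT JOIN mapping on auth_id gives 6 intermediate row(s).
Then INNER JOIN `papers z` on tag_id: keep only rows whose y.tag_id appears in z.

(Liam, 6, P20); (Quinn, 9, P4); (Yara, 8, P38)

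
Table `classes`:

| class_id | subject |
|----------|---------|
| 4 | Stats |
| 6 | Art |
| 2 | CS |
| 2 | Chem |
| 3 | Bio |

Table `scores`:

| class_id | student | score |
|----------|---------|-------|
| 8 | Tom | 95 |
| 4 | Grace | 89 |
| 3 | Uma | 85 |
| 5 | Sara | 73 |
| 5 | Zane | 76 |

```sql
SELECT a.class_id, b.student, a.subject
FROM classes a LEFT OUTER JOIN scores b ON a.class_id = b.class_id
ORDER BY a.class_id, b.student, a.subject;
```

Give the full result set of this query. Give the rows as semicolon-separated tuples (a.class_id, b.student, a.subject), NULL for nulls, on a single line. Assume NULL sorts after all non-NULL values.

LEFT JOIN keeps every row from `classes`; unmatched rows get NULL for `scores`'s columns.
Matching on a.class_id = b.class_id.
- class_id=4: 1 matching b row(s), so 1 row(s) emitted.
- class_id=6: no b row matches, row kept with b columns NULL.
- class_id=2: no b row matches, row kept with b columns NULL.
- class_id=2: no b row matches, row kept with b columns NULL.
- class_id=3: 1 matching b row(s), so 1 row(s) emitted.
After projecting and ordering:
a.class_id | b.student | a.subject
2 | NULL | CS
2 | NULL | Chem
3 | Uma | Bio
4 | Grace | Stats
6 | NULL | Art

(2, NULL, CS); (2, NULL, Chem); (3, Uma, Bio); (4, Grace, Stats); (6, NULL, Art)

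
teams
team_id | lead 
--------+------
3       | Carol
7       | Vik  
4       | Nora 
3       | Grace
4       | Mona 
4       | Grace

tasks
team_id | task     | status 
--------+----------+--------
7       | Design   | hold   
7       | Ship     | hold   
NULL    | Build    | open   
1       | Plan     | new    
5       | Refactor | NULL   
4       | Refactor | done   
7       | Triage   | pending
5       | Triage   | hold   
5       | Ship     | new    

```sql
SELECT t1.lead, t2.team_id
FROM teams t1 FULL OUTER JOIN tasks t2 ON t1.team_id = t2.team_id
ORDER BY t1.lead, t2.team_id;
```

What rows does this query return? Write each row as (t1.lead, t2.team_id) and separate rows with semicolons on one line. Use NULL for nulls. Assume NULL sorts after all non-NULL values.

(Carol, NULL); (Grace, 4); (Grace, NULL); (Mona, 4); (Nora, 4); (Vik, 7); (Vik, 7); (Vik, 7); (NULL, 1); (NULL, 5); (NULL, 5); (NULL, 5); (NULL, NULL)

FULL OUTER JOIN keeps every row from both sides; unmatched rows get NULL for the other side's columns.
Matching on t1.team_id = t2.team_id. A NULL in a compared column never satisfies the condition.
Matched pairs: 6; unmatched t1 rows kept: 2; unmatched t2 rows kept: 5.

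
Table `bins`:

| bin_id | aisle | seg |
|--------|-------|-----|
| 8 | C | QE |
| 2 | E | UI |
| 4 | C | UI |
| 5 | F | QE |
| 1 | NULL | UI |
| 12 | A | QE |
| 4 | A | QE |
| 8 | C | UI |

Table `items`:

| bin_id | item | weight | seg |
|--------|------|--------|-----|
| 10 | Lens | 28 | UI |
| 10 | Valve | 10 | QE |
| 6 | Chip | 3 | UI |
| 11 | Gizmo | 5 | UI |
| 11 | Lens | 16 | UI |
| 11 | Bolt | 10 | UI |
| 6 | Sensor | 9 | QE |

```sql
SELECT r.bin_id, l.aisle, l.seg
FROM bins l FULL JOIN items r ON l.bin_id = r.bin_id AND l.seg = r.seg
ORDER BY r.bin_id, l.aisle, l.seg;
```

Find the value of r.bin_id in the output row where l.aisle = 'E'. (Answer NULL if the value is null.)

NULL

FULL OUTER JOIN keeps every row from both sides; unmatched rows get NULL for the other side's columns.
Matching on l.bin_id = r.bin_id AND l.seg = r.seg.
- l row (bin_id=8, seg=QE): no match → kept, r columns NULL.
- l row (bin_id=2, seg=UI): no match → kept, r columns NULL.
- l row (bin_id=4, seg=UI): no match → kept, r columns NULL.
- l row (bin_id=5, seg=QE): no match → kept, r columns NULL.
- l row (bin_id=1, seg=UI): no match → kept, r columns NULL.
- l row (bin_id=12, seg=QE): no match → kept, r columns NULL.
- l row (bin_id=4, seg=QE): no match → kept, r columns NULL.
- l row (bin_id=8, seg=UI): no match → kept, r columns NULL.
- plus 7 unmatched r row(s), each kept with NULL l columns.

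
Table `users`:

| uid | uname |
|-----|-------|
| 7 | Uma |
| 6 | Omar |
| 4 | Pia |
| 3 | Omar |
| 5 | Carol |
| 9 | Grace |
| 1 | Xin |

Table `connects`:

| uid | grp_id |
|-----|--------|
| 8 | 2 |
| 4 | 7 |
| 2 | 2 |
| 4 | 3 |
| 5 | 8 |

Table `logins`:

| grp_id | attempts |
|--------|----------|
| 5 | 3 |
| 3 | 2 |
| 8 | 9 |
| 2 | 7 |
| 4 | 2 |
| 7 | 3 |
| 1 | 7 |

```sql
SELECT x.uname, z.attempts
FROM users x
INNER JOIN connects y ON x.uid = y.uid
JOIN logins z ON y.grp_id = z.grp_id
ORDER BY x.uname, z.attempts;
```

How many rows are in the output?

Evaluate left to right. First `users x INNER JOIN connects y` on uid: 3 row(s).
Then INNER JOIN `logins z` on grp_id: keep only rows whose y.grp_id appears in z.
Result: 3 row(s).

3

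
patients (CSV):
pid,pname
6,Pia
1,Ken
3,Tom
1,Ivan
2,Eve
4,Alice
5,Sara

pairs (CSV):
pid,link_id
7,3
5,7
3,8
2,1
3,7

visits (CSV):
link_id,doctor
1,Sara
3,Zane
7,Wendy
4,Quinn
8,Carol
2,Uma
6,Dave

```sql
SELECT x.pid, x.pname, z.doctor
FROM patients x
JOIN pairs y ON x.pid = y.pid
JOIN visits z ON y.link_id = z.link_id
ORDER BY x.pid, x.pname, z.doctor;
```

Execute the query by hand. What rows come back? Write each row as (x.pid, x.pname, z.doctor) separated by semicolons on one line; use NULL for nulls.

Evaluate left to right. First `patients x INNER JOIN pairs y` on pid: 4 row(s).
Then INNER JOIN `visits z` on link_id: keep only rows whose y.link_id appears in z.

(2, Eve, Sara); (3, Tom, Carol); (3, Tom, Wendy); (5, Sara, Wendy)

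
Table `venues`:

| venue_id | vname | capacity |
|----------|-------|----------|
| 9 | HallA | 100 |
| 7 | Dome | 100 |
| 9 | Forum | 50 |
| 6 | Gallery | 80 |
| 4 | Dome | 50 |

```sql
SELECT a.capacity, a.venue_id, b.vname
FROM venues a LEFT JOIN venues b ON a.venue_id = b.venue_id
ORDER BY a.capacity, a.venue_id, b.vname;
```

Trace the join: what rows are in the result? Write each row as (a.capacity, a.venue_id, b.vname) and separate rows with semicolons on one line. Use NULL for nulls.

(50, 4, Dome); (50, 9, Forum); (50, 9, HallA); (80, 6, Gallery); (100, 7, Dome); (100, 9, Forum); (100, 9, HallA)

LEFT JOIN keeps every row from `venues a`; unmatched rows get NULL for `venues b`'s columns.
Matching on a.venue_id = b.venue_id.
- a (venue_id=9) pairs with 2 row(s) of b.
- a (venue_id=7) pairs with 1 row(s) of b.
- a (venue_id=9) pairs with 2 row(s) of b.
- a (venue_id=6) pairs with 1 row(s) of b.
- a (venue_id=4) pairs with 1 row(s) of b.
After projecting and ordering:
a.capacity | a.venue_id | b.vname
50 | 4 | Dome
50 | 9 | Forum
50 | 9 | HallA
80 | 6 | Gallery
100 | 7 | Dome
100 | 9 | Forum
100 | 9 | HallA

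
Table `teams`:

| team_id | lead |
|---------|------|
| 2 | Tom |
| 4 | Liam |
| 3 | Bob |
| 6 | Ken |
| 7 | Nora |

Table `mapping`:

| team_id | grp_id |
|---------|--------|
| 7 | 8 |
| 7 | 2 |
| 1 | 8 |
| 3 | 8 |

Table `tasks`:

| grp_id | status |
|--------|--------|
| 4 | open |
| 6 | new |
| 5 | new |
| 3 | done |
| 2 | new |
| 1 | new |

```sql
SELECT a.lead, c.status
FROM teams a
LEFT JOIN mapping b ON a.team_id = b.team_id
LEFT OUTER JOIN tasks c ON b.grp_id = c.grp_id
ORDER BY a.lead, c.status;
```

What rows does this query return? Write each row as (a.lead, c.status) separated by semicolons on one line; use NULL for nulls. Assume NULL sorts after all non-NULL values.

(Bob, NULL); (Ken, NULL); (Liam, NULL); (Nora, new); (Nora, NULL); (Tom, NULL)

Step 1 — a LEFT JOIN b on team_id → 6 row(s).
Then LEFT JOIN `tasks c` on grp_id: each of those 6 rows is kept; rows whose b.grp_id has no match in c get NULL for c's columns.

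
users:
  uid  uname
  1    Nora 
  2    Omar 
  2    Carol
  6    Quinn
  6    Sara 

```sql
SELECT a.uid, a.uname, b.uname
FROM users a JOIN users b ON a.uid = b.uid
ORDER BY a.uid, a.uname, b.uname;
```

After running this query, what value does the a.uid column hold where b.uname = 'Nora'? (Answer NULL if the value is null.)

INNER JOIN keeps only pairs where the ON condition holds.
Matching on a.uid = b.uid.
Matched pairs: 9.

1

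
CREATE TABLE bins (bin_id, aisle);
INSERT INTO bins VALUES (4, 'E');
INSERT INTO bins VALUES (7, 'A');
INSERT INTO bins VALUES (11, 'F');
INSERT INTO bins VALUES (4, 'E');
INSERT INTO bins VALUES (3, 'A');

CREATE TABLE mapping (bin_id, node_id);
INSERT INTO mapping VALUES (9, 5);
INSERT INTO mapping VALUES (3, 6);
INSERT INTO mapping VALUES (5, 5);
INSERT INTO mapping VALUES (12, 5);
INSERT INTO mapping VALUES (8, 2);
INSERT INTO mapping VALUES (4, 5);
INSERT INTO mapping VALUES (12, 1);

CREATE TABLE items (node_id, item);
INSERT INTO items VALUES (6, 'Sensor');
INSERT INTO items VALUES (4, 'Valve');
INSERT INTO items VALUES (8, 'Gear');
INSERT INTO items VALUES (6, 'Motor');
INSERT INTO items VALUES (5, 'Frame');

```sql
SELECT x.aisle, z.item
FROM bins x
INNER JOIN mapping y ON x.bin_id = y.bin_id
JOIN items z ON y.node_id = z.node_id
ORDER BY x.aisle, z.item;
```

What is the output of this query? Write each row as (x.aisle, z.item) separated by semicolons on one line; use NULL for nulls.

(A, Motor); (A, Sensor); (E, Frame); (E, Frame)

Step 1 — x INNER JOIN y on bin_id → 3 row(s).
Then INNER JOIN `items z` on node_id: keep only rows whose y.node_id appears in z.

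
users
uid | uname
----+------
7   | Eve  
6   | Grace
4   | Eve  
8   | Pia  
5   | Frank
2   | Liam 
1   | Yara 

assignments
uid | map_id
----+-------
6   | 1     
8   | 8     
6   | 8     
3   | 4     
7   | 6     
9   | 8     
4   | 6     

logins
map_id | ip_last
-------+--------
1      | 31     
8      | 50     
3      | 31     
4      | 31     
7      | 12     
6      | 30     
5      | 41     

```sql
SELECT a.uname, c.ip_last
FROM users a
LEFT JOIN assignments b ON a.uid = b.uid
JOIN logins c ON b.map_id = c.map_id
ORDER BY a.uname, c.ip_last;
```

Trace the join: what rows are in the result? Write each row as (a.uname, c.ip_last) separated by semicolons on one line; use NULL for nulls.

(Eve, 30); (Eve, 30); (Grace, 31); (Grace, 50); (Pia, 50)

Joins associate left-to-right: users LEFT JOIN assignments on uid gives 8 intermediate row(s).
Then INNER JOIN `logins c` on map_id: keep only rows whose b.map_id appears in c.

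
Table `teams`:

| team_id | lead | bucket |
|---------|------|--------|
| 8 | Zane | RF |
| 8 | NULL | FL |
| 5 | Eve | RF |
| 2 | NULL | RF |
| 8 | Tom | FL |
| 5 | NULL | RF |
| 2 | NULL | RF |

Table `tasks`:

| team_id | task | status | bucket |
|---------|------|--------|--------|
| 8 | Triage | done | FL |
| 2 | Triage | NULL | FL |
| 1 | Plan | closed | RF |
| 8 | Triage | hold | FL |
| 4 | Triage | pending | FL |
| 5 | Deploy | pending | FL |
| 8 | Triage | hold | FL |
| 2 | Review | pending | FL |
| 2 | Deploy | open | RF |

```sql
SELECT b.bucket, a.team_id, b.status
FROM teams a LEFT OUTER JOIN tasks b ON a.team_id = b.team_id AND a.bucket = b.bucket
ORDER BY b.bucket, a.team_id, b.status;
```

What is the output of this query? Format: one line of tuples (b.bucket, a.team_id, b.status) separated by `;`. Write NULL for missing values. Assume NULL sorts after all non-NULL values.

LEFT JOIN keeps every row from `teams`; unmatched rows get NULL for `tasks`'s columns.
Matching on a.team_id = b.team_id AND a.bucket = b.bucket.
Matched pairs: 8; unmatched a rows kept: 3.

(FL, 8, done); (FL, 8, done); (FL, 8, hold); (FL, 8, hold); (FL, 8, hold); (FL, 8, hold); (RF, 2, open); (RF, 2, open); (NULL, 5, NULL); (NULL, 5, NULL); (NULL, 8, NULL)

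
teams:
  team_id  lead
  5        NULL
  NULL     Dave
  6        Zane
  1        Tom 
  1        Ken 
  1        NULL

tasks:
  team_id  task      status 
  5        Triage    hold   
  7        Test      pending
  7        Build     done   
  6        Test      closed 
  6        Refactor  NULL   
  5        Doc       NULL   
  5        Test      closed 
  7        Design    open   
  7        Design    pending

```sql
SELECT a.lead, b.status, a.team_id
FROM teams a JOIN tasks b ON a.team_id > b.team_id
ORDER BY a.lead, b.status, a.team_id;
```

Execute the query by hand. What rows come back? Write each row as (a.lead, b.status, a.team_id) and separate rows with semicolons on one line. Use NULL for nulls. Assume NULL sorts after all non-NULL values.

(Zane, closed, 6); (Zane, hold, 6); (Zane, NULL, 6)

INNER JOIN keeps only pairs where the ON condition holds.
Matching on a.team_id > b.team_id. A NULL in a compared column never satisfies the condition.
- a (team_id=5) has no partner → excluded.
- a (team_id=NULL) has no partner → excluded.
- a (team_id=6) pairs with 3 row(s) of b.
- a (team_id=1) has no partner → excluded.
- a (team_id=1) has no partner → excluded.
- a (team_id=1) has no partner → excluded.
After projecting and ordering:
a.lead | b.status | a.team_id
Zane | closed | 6
Zane | hold | 6
Zane | NULL | 6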